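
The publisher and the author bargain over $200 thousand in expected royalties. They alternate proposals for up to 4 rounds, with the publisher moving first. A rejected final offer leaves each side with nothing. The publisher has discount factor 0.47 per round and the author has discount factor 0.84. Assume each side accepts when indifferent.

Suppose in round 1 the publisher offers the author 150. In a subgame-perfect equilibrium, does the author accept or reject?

Round 4 (the author proposes): the publisher will accept anything ≥ 0, so the author offers 0 and keeps 200.
Round 3 (the publisher proposes): the author can get 200 next round, worth 0.84 × 200 = 168 now, so the publisher offers 168, keeping 32.
Round 2 (the author proposes): the publisher can get 32 next round, worth 0.47 × 32 = 15.04 now. The author offers 15.04 and keeps 200 − 15.04 = 184.96.
So by rejecting in round 1, the author gets 184.96 next round, worth 0.84 × 184.96 = 155.3664 now.
Offer 150 < 155.3664, so the author rejects.

Reject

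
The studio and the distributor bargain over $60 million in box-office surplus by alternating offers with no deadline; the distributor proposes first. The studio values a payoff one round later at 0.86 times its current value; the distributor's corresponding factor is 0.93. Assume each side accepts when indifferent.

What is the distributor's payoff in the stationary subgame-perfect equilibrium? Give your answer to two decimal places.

In a stationary SPE each proposer offers the other exactly their discounted continuation value.
If the distributor keeps x when proposing and the studio keeps y when proposing, then x = 60 − 0.86y and y = 60 − 0.93x.
Solving: x = 60(1 − 0.86) / (1 − 0.93·0.86) = 8.4 / 0.2002 ≈ 41.9580.
The studio gets 60 − 41.9580 ≈ 18.0420.

41.96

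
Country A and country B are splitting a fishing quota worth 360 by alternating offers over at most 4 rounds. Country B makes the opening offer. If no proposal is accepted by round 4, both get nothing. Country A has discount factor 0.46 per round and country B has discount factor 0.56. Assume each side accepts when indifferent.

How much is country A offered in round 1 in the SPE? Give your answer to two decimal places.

115.52

Round 4 (country A proposes): country B will accept anything ≥ 0, so country A offers 0 and keeps 360.
Round 3 (country B proposes): country A can get 360 next round, worth 0.46 × 360 = 165.6 now. Country B offers 165.6 and keeps 360 − 165.6 = 194.4.
Round 2 (country A proposes): country B can get 194.4 next round, worth 0.56 × 194.4 = 108.864 now, so country A offers 108.864, keeping 251.136.
Round 1 (country B proposes): country A can get 251.136 next round, worth 0.46 × 251.136 = 115.52256 now, so country B offers 115.52256, keeping 244.47744.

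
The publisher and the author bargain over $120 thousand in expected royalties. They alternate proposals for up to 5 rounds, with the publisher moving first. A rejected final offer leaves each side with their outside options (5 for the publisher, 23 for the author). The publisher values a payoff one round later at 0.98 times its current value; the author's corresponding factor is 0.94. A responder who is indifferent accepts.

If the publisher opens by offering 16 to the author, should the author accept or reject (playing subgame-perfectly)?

Reject

Round 5 (the publisher proposes): the author gets 23 if talks fail, so the publisher offers 23 and keeps 97.
Round 4 (the author proposes): the publisher can get 97 next round, worth 0.98 × 97 = 95.06 now, so the author offers 95.06, keeping 24.94.
Round 3 (the publisher proposes): the author can get 24.94 next round, worth 0.94 × 24.94 = 23.4436 now; the publisher offers that and keeps 96.5564.
Round 2 (the author proposes): the publisher can get 96.5564 next round, worth 0.98 × 96.5564 = 94.625272 now; the author offers that and keeps 25.374728.
So by rejecting in round 1, the author gets 25.374728 next round, worth 0.94 × 25.374728 = 23.85224432 now.
Offer 16 < 23.85224432, so the author rejects.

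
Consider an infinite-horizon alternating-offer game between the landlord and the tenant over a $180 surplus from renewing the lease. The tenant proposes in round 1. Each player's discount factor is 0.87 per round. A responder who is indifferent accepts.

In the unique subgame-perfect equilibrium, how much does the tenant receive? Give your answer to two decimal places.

In a stationary SPE each proposer offers the other exactly their discounted continuation value.
If the tenant keeps x when proposing and the landlord keeps y when proposing, then x = 180 − 0.87y and y = 180 − 0.87x.
Solving: x = 180(1 − 0.87) / (1 − 0.87·0.87) = 23.4 / 0.2431 ≈ 96.2567.
The landlord gets 180 − 96.2567 ≈ 83.7433.

96.26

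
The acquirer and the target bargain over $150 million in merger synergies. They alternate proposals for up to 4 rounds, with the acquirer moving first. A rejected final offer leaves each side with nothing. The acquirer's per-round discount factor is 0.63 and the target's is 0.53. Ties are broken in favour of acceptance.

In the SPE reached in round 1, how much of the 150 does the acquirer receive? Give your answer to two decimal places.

Round 4 (the target proposes): the acquirer will accept anything ≥ 0, so the target offers 0 and keeps 150.
Round 3 (the acquirer proposes): the target can get 150 next round, worth 0.53 × 150 = 79.5 now, so the acquirer offers 79.5, keeping 70.5.
Round 2 (the target proposes): the acquirer can get 70.5 next round, worth 0.63 × 70.5 = 44.415 now. The target offers 44.415 and keeps 150 − 44.415 = 105.585.
Round 1 (the acquirer proposes): the target can get 105.585 next round, worth 0.53 × 105.585 = 55.96005 now. The acquirer offers 55.96005 and keeps 150 − 55.96005 = 94.03995.

94.04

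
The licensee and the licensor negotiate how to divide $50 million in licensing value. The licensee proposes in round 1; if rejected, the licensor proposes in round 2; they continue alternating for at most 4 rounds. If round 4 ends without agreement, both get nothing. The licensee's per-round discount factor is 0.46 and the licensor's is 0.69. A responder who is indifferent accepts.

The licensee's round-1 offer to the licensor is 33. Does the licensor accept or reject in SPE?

Accept

Round 4 (the licensor proposes): the licensee will accept anything ≥ 0, so the licensor offers 0 and keeps 50.
Round 3 (the licensee proposes): the licensor can get 50 next round, worth 0.69 × 50 = 34.5 now; the licensee offers that and keeps 15.5.
Round 2 (the licensor proposes): the licensee can get 15.5 next round, worth 0.46 × 15.5 = 7.13 now. The licensor offers 7.13 and keeps 50 − 7.13 = 42.87.
So by rejecting in round 1, the licensor gets 42.87 next round, worth 0.69 × 42.87 = 29.5803 now.
Offer 33 ≥ 29.5803, so the licensor accepts.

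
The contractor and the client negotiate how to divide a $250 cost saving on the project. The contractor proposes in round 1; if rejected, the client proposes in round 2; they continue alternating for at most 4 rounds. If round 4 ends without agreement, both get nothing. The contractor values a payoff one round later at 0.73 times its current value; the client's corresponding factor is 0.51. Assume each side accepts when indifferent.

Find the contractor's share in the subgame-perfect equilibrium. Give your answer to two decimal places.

By backward induction:
Round 4 (the client proposes): the contractor will accept anything ≥ 0, so the client offers 0 and keeps 250.
Round 3 (the contractor proposes): the client can get 250 next round, worth 0.51 × 250 = 127.5 now. The contractor offers 127.5 and keeps 250 − 127.5 = 122.5.
Round 2 (the client proposes): the contractor can get 122.5 next round, worth 0.73 × 122.5 = 89.425 now; the client offers that and keeps 160.575.
Round 1 (the contractor proposes): the client can get 160.575 next round, worth 0.51 × 160.575 = 81.89325 now. The contractor offers 81.89325 and keeps 250 − 81.89325 = 168.10675.

168.11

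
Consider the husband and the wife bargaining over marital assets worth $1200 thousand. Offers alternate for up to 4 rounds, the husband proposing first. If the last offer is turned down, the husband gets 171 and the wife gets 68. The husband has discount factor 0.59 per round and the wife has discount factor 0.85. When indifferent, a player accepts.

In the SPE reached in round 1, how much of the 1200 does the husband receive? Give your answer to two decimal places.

By backward induction:
Round 4 (the wife proposes): the husband gets 171 if talks fail, so the wife offers 171 and keeps 1029.
Round 3 (the husband proposes): the wife can get 1029 next round, worth 0.85 × 1029 = 874.65 now, so the husband offers 874.65, keeping 325.35.
Round 2 (the wife proposes): the husband can get 325.35 next round, worth 0.59 × 325.35 = 191.9565 now, so the wife offers 191.9565, keeping 1008.0435.
Round 1 (the husband proposes): the wife can get 1008.0435 next round, worth 0.85 × 1008.0435 = 856.836975 now; the husband offers that and keeps 343.163025.

343.16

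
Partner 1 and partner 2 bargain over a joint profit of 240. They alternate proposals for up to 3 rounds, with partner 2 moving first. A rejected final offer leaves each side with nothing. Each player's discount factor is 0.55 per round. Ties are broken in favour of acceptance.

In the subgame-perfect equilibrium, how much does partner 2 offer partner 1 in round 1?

Round 3 (partner 2 proposes): rejection yields 0 for partner 1; partner 2 offers 0 and keeps 240.
Round 2 (partner 1 proposes): partner 2 can get 240 next round, worth 0.55 × 240 = 132 now, so partner 1 offers 132, keeping 108.
Round 1 (partner 2 proposes): partner 1 can get 108 next round, worth 0.55 × 108 = 59.4 now. Partner 2 offers 59.4 and keeps 240 − 59.4 = 180.6.

59.4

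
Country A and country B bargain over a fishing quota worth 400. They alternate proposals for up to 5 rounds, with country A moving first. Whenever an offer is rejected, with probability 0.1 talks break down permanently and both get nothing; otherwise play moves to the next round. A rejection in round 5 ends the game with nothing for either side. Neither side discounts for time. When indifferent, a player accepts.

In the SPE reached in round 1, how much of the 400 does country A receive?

Round 5 (country A proposes): country B will accept anything ≥ 0, so country A offers 0 and keeps 400.
Round 4 (country B proposes): rejecting gives country A an expected 0.9 × 400 = 360; country B offers that and keeps 40.
Round 3 (country A proposes): rejecting gives country B an expected 0.9 × 40 = 36. Country A offers 36 and keeps 400 − 36 = 364.
Round 2 (country B proposes): rejecting gives country A an expected 0.9 × 364 = 327.6, so country B offers 327.6, keeping 72.4.
Round 1 (country A proposes): rejecting gives country B an expected 0.9 × 72.4 = 65.16. Country A offers 65.16 and keeps 400 − 65.16 = 334.84.

334.84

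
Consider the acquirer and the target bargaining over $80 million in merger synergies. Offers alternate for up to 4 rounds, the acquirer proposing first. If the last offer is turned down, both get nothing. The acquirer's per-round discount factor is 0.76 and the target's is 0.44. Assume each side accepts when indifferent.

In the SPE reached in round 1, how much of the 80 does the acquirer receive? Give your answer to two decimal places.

Round 4 (the target proposes): the acquirer will accept anything ≥ 0, so the target offers 0 and keeps 80.
Round 3 (the acquirer proposes): the target can get 80 next round, worth 0.44 × 80 = 35.2 now, so the acquirer offers 35.2, keeping 44.8.
Round 2 (the target proposes): the acquirer can get 44.8 next round, worth 0.76 × 44.8 = 34.048 now; the target offers that and keeps 45.952.
Round 1 (the acquirer proposes): the target can get 45.952 next round, worth 0.44 × 45.952 = 20.21888 now; the acquirer offers that and keeps 59.78112.

59.78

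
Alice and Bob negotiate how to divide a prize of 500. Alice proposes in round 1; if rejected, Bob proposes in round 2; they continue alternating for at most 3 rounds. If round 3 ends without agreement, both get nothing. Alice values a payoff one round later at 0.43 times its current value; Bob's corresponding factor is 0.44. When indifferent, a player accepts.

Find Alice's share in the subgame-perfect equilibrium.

374.6

Solve by backward induction from round 3.
Round 3 (Alice proposes): rejection yields 0 for Bob; Alice offers 0 and keeps 500.
Round 2 (Bob proposes): Alice can get 500 next round, worth 0.43 × 500 = 215 now. Bob offers 215 and keeps 500 − 215 = 285.
Round 1 (Alice proposes): Bob can get 285 next round, worth 0.44 × 285 = 125.4 now, so Alice offers 125.4, keeping 374.6.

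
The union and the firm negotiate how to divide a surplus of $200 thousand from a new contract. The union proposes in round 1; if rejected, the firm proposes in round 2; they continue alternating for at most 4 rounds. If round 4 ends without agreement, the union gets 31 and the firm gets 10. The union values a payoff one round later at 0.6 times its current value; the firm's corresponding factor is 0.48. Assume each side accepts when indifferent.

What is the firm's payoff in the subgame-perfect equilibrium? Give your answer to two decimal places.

Round 4 (the firm proposes): the union gets 31 if talks fail, so the firm offers 31 and keeps 169.
Round 3 (the union proposes): the firm can get 169 next round, worth 0.48 × 169 = 81.12 now, so the union offers 81.12, keeping 118.88.
Round 2 (the firm proposes): the union can get 118.88 next round, worth 0.6 × 118.88 = 71.328 now. The firm offers 71.328 and keeps 200 − 71.328 = 128.672.
Round 1 (the union proposes): the firm can get 128.672 next round, worth 0.48 × 128.672 = 61.76256 now; the union offers that and keeps 138.23744.

61.76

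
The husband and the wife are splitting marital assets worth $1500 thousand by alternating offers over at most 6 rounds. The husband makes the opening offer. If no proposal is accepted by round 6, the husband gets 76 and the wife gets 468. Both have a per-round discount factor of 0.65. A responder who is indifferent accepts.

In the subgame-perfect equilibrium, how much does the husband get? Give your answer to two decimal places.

849.35

Solve by backward induction from round 6.
Round 6 (the wife proposes): the husband gets 76 if talks fail, so the wife offers 76 and keeps 1424.
Round 5 (the husband proposes): the wife can get 1424 next round, worth 0.65 × 1424 = 925.6 now; the husband offers that and keeps 574.4.
Round 4 (the wife proposes): the husband can get 574.4 next round, worth 0.65 × 574.4 = 373.36 now. The wife offers 373.36 and keeps 1500 − 373.36 = 1126.64.
Round 3 (the husband proposes): the wife can get 1126.64 next round, worth 0.65 × 1126.64 = 732.316 now. The husband offers 732.316 and keeps 1500 − 732.316 = 767.684.
Round 2 (the wife proposes): the husband can get 767.684 next round, worth 0.65 × 767.684 = 498.9946 now; the wife offers that and keeps 1001.0054.
Round 1 (the husband proposes): the wife can get 1001.0054 next round, worth 0.65 × 1001.0054 = 650.65351 now; the husband offers that and keeps 849.34649.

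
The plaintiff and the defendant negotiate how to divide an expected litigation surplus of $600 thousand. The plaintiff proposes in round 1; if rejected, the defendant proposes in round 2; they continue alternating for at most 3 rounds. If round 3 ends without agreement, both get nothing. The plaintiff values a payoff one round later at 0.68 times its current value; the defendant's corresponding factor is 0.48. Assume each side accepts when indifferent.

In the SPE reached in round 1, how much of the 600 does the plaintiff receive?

507.84

Round 3 (the plaintiff proposes): rejection yields 0 for the defendant; the plaintiff offers 0 and keeps 600.
Round 2 (the defendant proposes): the plaintiff can get 600 next round, worth 0.68 × 600 = 408 now, so the defendant offers 408, keeping 192.
Round 1 (the plaintiff proposes): the defendant can get 192 next round, worth 0.48 × 192 = 92.16 now; the plaintiff offers that and keeps 507.84.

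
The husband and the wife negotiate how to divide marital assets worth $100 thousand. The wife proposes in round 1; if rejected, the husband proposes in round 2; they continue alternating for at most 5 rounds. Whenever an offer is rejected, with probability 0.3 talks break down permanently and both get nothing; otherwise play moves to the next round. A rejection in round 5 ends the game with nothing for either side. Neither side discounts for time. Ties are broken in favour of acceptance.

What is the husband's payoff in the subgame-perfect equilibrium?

Round 5 (the wife proposes): rejection yields 0 for the husband; the wife offers 0 and keeps 100.
Round 4 (the husband proposes): rejecting gives the wife an expected 0.7 × 100 = 70; the husband offers that and keeps 30.
Round 3 (the wife proposes): rejecting gives the husband an expected 0.7 × 30 = 21, so the wife offers 21, keeping 79.
Round 2 (the husband proposes): rejecting gives the wife an expected 0.7 × 79 = 55.3, so the husband offers 55.3, keeping 44.7.
Round 1 (the wife proposes): rejecting gives the husband an expected 0.7 × 44.7 = 31.29; the wife offers that and keeps 68.71.

31.29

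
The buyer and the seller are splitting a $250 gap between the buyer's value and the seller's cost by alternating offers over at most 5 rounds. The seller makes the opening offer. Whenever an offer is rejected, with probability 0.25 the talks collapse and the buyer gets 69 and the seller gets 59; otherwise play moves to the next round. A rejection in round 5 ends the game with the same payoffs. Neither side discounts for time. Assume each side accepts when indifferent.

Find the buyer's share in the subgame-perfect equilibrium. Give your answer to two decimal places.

104.74

Round 5 (the seller proposes): the buyer gets 69 if talks fail, so the seller offers 69 and keeps 181.
Round 4 (the buyer proposes): rejecting gives the seller an expected 0.75 × 181 + 0.25 × 59 = 150.5. The buyer offers 150.5 and keeps 250 − 150.5 = 99.5.
Round 3 (the seller proposes): rejecting gives the buyer an expected 0.75 × 99.5 + 0.25 × 69 = 91.875; the seller offers that and keeps 158.125.
Round 2 (the buyer proposes): rejecting gives the seller an expected 0.75 × 158.125 + 0.25 × 59 = 133.34375. The buyer offers 133.34375 and keeps 250 − 133.34375 = 116.65625.
Round 1 (the seller proposes): rejecting gives the buyer an expected 0.75 × 116.65625 + 0.25 × 69 = 104.7421875; the seller offers that and keeps 145.2578125.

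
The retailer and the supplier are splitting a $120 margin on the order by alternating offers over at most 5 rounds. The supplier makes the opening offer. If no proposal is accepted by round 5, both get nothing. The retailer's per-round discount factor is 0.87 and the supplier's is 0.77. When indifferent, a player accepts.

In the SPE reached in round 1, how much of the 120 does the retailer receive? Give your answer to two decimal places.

40.10

Work backward from the last round.
Round 5 (the supplier proposes): rejection yields 0 for the retailer; the supplier offers 0 and keeps 120.
Round 4 (the retailer proposes): the supplier can get 120 next round, worth 0.77 × 120 = 92.4 now; the retailer offers that and keeps 27.6.
Round 3 (the supplier proposes): the retailer can get 27.6 next round, worth 0.87 × 27.6 = 24.012 now; the supplier offers that and keeps 95.988.
Round 2 (the retailer proposes): the supplier can get 95.988 next round, worth 0.77 × 95.988 = 73.91076 now. The retailer offers 73.91076 and keeps 120 − 73.91076 = 46.08924.
Round 1 (the supplier proposes): the retailer can get 46.08924 next round, worth 0.87 × 46.08924 = 40.0976388 now. The supplier offers 40.0976388 and keeps 120 − 40.0976388 = 79.9023612.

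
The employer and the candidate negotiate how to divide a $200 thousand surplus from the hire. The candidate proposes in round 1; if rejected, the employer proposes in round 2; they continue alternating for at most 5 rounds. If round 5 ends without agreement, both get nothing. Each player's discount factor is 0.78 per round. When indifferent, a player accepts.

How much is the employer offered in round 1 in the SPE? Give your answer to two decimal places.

55.20

Round 5 (the candidate proposes): rejection yields 0 for the employer; the candidate offers 0 and keeps 200.
Round 4 (the employer proposes): the candidate can get 200 next round, worth 0.78 × 200 = 156 now. The employer offers 156 and keeps 200 − 156 = 44.
Round 3 (the candidate proposes): the employer can get 44 next round, worth 0.78 × 44 = 34.32 now; the candidate offers that and keeps 165.68.
Round 2 (the employer proposes): the candidate can get 165.68 next round, worth 0.78 × 165.68 = 129.2304 now; the employer offers that and keeps 70.7696.
Round 1 (the candidate proposes): the employer can get 70.7696 next round, worth 0.78 × 70.7696 = 55.200288 now, so the candidate offers 55.200288, keeping 144.799712.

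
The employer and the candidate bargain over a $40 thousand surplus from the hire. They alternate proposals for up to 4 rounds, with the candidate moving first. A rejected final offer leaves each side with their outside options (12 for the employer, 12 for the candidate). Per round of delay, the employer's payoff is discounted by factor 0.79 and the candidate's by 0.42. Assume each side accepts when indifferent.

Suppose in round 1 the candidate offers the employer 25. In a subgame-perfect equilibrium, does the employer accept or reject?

Reject

Round 4 (the employer proposes): the candidate gets 12 if talks fail, so the employer offers 12 and keeps 28.
Round 3 (the candidate proposes): the employer can get 28 next round, worth 0.79 × 28 = 22.12 now, so the candidate offers 22.12, keeping 17.88.
Round 2 (the employer proposes): the candidate can get 17.88 next round, worth 0.42 × 17.88 = 7.5096 now. The employer offers 7.5096 and keeps 40 − 7.5096 = 32.4904.
So by rejecting in round 1, the employer gets 32.4904 next round, worth 0.79 × 32.4904 = 25.667416 now.
Offer 25 < 25.667416, so the employer rejects.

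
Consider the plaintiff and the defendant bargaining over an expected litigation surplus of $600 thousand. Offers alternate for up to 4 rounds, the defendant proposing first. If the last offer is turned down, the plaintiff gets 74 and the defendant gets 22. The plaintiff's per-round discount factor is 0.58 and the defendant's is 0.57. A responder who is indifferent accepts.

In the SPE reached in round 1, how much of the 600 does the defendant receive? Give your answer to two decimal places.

339.53

Round 4 (the plaintiff proposes): the defendant gets 22 if talks fail, so the plaintiff offers 22 and keeps 578.
Round 3 (the defendant proposes): the plaintiff can get 578 next round, worth 0.58 × 578 = 335.24 now, so the defendant offers 335.24, keeping 264.76.
Round 2 (the plaintiff proposes): the defendant can get 264.76 next round, worth 0.57 × 264.76 = 150.9132 now. The plaintiff offers 150.9132 and keeps 600 − 150.9132 = 449.0868.
Round 1 (the defendant proposes): the plaintiff can get 449.0868 next round, worth 0.58 × 449.0868 = 260.470344 now. The defendant offers 260.470344 and keeps 600 − 260.470344 = 339.529656.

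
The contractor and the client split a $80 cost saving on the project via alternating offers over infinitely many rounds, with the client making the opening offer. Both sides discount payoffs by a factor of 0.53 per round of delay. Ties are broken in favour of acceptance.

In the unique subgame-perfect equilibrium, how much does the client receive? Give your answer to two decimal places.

In a stationary SPE each proposer offers the other exactly their discounted continuation value.
If the client keeps x when proposing and the contractor keeps y when proposing, then x = 80 − 0.53y and y = 80 − 0.53x.
Solving: x = 80(1 − 0.53) / (1 − 0.53·0.53) = 37.6 / 0.7191 ≈ 52.2876.
The contractor gets 80 − 52.2876 ≈ 27.7124.

52.29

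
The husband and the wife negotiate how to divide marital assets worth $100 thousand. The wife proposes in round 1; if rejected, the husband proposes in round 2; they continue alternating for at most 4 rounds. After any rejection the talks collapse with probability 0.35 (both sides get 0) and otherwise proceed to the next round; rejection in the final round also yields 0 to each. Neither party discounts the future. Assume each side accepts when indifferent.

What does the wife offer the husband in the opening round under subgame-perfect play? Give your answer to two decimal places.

Round 4 (the husband proposes): rejection yields 0 for the wife; the husband offers 0 and keeps 100.
Round 3 (the wife proposes): rejecting gives the husband an expected 0.65 × 100 = 65; the wife offers that and keeps 35.
Round 2 (the husband proposes): rejecting gives the wife an expected 0.65 × 35 = 22.75, so the husband offers 22.75, keeping 77.25.
Round 1 (the wife proposes): rejecting gives the husband an expected 0.65 × 77.25 = 50.2125; the wife offers that and keeps 49.7875.

50.21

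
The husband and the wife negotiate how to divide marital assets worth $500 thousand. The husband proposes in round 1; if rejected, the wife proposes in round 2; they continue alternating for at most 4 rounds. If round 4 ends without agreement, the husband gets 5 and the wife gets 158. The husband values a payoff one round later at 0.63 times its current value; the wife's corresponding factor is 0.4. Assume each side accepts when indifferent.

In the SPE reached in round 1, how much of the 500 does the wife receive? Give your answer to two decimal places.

Round 4 (the wife proposes): the husband gets 5 if talks fail, so the wife offers 5 and keeps 495.
Round 3 (the husband proposes): the wife can get 495 next round, worth 0.4 × 495 = 198 now, so the husband offers 198, keeping 302.
Round 2 (the wife proposes): the husband can get 302 next round, worth 0.63 × 302 = 190.26 now. The wife offers 190.26 and keeps 500 − 190.26 = 309.74.
Round 1 (the husband proposes): the wife can get 309.74 next round, worth 0.4 × 309.74 = 123.896 now. The husband offers 123.896 and keeps 500 − 123.896 = 376.104.

123.90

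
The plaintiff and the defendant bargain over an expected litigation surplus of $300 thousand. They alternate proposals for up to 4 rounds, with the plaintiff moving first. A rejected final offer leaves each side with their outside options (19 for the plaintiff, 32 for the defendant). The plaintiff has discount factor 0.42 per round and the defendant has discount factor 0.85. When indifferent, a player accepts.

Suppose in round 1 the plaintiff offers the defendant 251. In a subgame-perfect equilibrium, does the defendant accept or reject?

Accept

Round 4 (the defendant proposes): the plaintiff gets 19 if talks fail, so the defendant offers 19 and keeps 281.
Round 3 (the plaintiff proposes): the defendant can get 281 next round, worth 0.85 × 281 = 238.85 now; the plaintiff offers that and keeps 61.15.
Round 2 (the defendant proposes): the plaintiff can get 61.15 next round, worth 0.42 × 61.15 = 25.683 now. The defendant offers 25.683 and keeps 300 − 25.683 = 274.317.
So by rejecting in round 1, the defendant gets 274.317 next round, worth 0.85 × 274.317 = 233.16945 now.
Offer 251 ≥ 233.16945, so the defendant accepts.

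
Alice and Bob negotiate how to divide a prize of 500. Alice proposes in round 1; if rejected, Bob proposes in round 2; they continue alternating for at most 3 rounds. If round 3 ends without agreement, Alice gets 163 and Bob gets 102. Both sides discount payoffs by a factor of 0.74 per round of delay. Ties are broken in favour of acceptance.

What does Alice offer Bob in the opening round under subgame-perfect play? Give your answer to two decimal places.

Round 3 (Alice proposes): Bob gets 102 if talks fail, so Alice offers 102 and keeps 398.
Round 2 (Bob proposes): Alice can get 398 next round, worth 0.74 × 398 = 294.52 now, so Bob offers 294.52, keeping 205.48.
Round 1 (Alice proposes): Bob can get 205.48 next round, worth 0.74 × 205.48 = 152.0552 now. Alice offers 152.0552 and keeps 500 − 152.0552 = 347.9448.

152.06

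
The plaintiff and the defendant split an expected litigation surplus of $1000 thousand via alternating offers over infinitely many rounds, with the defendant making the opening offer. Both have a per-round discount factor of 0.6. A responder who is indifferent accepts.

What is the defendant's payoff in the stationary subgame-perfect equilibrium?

Let x be the defendant's share when the defendant proposes and y be the plaintiff's share when the plaintiff proposes.
The plaintiff accepts iff offered ≥ 0.6·y, so x = 1000 − 0.6y. Symmetrically y = 1000 − 0.6x.
Substituting: x = 1000 − 0.6(1000 − 0.6x), giving x(1 − 0.6·0.6) = 1000(1 − 0.6).
So x = 1000 × 0.4 / 0.64 = 625, and the plaintiff receives 1000 − x = 375.

625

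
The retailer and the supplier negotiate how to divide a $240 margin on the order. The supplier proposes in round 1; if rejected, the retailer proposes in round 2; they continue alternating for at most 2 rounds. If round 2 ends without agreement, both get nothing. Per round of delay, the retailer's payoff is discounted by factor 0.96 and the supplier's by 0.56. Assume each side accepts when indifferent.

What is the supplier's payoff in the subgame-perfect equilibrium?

Work backward from the last round.
Round 2 (the retailer proposes): rejection yields 0 for the supplier; the retailer offers 0 and keeps 240.
Round 1 (the supplier proposes): the retailer can get 240 next round, worth 0.96 × 240 = 230.4 now; the supplier offers that and keeps 9.6.

9.6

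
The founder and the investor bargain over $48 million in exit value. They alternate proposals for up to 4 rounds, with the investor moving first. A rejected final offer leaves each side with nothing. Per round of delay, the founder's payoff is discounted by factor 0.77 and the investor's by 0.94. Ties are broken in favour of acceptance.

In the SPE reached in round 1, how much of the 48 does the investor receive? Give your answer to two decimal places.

19.03

Round 4 (the founder proposes): rejection yields 0 for the investor; the founder offers 0 and keeps 48.
Round 3 (the investor proposes): the founder can get 48 next round, worth 0.77 × 48 = 36.96 now, so the investor offers 36.96, keeping 11.04.
Round 2 (the founder proposes): the investor can get 11.04 next round, worth 0.94 × 11.04 = 10.3776 now; the founder offers that and keeps 37.6224.
Round 1 (the investor proposes): the founder can get 37.6224 next round, worth 0.77 × 37.6224 = 28.969248 now, so the investor offers 28.969248, keeping 19.030752.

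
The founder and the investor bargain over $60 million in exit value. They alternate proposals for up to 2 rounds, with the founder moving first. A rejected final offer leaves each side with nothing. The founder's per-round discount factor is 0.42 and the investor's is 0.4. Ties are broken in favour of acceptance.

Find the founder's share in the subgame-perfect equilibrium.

36

Round 2 (the investor proposes): rejection yields 0 for the founder; the investor offers 0 and keeps 60.
Round 1 (the founder proposes): the investor can get 60 next round, worth 0.4 × 60 = 24 now; the founder offers that and keeps 36.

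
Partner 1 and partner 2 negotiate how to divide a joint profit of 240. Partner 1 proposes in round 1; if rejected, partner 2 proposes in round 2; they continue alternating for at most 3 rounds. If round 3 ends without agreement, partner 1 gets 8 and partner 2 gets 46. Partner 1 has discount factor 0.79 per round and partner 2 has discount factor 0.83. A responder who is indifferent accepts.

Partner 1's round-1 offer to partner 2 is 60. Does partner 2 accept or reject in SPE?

Round 3 (partner 1 proposes): partner 2 gets 46 if talks fail, so partner 1 offers 46 and keeps 194.
Round 2 (partner 2 proposes): partner 1 can get 194 next round, worth 0.79 × 194 = 153.26 now; partner 2 offers that and keeps 86.74.
So by rejecting in round 1, partner 2 gets 86.74 next round, worth 0.83 × 86.74 = 71.9942 now.
Offer 60 < 71.9942, so partner 2 rejects.

Reject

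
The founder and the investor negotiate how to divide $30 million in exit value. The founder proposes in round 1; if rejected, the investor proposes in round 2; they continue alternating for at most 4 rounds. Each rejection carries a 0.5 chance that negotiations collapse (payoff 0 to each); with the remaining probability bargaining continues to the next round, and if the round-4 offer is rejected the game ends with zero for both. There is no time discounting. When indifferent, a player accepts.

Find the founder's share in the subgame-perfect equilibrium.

Round 4 (the investor proposes): rejection yields 0 for the founder; the investor offers 0 and keeps 30.
Round 3 (the founder proposes): rejecting gives the investor an expected 0.5 × 30 = 15. The founder offers 15 and keeps 30 − 15 = 15.
Round 2 (the investor proposes): rejecting gives the founder an expected 0.5 × 15 = 7.5, so the investor offers 7.5, keeping 22.5.
Round 1 (the founder proposes): rejecting gives the investor an expected 0.5 × 22.5 = 11.25. The founder offers 11.25 and keeps 30 − 11.25 = 18.75.

18.75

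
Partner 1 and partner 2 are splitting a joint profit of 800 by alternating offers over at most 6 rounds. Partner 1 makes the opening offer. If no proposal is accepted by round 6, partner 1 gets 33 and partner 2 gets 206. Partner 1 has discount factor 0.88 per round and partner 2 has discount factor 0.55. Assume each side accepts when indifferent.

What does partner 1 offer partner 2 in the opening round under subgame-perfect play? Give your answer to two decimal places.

Round 6 (partner 2 proposes): partner 1 gets 33 if talks fail, so partner 2 offers 33 and keeps 767.
Round 5 (partner 1 proposes): partner 2 can get 767 next round, worth 0.55 × 767 = 421.85 now, so partner 1 offers 421.85, keeping 378.15.
Round 4 (partner 2 proposes): partner 1 can get 378.15 next round, worth 0.88 × 378.15 = 332.772 now. Partner 2 offers 332.772 and keeps 800 − 332.772 = 467.228.
Round 3 (partner 1 proposes): partner 2 can get 467.228 next round, worth 0.55 × 467.228 = 256.9754 now, so partner 1 offers 256.9754, keeping 543.0246.
Round 2 (partner 2 proposes): partner 1 can get 543.0246 next round, worth 0.88 × 543.0246 = 477.861648 now, so partner 2 offers 477.861648, keeping 322.138352.
Round 1 (partner 1 proposes): partner 2 can get 322.138352 next round, worth 0.55 × 322.138352 = 177.1760936 now, so partner 1 offers 177.1760936, keeping 622.8239064.

177.18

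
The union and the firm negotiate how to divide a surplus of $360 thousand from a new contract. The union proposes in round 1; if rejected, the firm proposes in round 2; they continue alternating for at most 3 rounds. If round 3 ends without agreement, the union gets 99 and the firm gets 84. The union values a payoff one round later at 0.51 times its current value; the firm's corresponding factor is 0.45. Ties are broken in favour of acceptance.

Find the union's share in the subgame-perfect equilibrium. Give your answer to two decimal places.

Round 3 (the union proposes): the firm gets 84 if talks fail, so the union offers 84 and keeps 276.
Round 2 (the firm proposes): the union can get 276 next round, worth 0.51 × 276 = 140.76 now; the firm offers that and keeps 219.24.
Round 1 (the union proposes): the firm can get 219.24 next round, worth 0.45 × 219.24 = 98.658 now. The union offers 98.658 and keeps 360 − 98.658 = 261.342.

261.34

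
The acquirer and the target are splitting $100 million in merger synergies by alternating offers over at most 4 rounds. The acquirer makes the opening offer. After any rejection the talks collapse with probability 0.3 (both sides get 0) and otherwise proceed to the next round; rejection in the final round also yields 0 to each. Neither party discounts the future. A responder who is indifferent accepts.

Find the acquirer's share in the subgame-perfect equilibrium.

Round 4 (the target proposes): the acquirer will accept anything ≥ 0, so the target offers 0 and keeps 100.
Round 3 (the acquirer proposes): rejecting gives the target an expected 0.7 × 100 = 70. The acquirer offers 70 and keeps 100 − 70 = 30.
Round 2 (the target proposes): rejecting gives the acquirer an expected 0.7 × 30 = 21, so the target offers 21, keeping 79.
Round 1 (the acquirer proposes): rejecting gives the target an expected 0.7 × 79 = 55.3, so the acquirer offers 55.3, keeping 44.7.

44.7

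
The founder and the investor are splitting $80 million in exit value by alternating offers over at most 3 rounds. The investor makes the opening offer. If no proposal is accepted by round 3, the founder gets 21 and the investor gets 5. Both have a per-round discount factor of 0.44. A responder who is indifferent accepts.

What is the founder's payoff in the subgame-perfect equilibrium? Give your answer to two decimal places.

23.78

Round 3 (the investor proposes): the founder gets 21 if talks fail, so the investor offers 21 and keeps 59.
Round 2 (the founder proposes): the investor can get 59 next round, worth 0.44 × 59 = 25.96 now; the founder offers that and keeps 54.04.
Round 1 (the investor proposes): the founder can get 54.04 next round, worth 0.44 × 54.04 = 23.7776 now. The investor offers 23.7776 and keeps 80 − 23.7776 = 56.2224.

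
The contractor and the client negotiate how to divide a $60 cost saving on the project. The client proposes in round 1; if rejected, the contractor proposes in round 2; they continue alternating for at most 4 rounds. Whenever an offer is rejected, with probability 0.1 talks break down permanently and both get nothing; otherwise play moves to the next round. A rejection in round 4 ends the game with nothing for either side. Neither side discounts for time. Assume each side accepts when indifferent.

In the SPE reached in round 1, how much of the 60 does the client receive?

10.86

Round 4 (the contractor proposes): the client will accept anything ≥ 0, so the contractor offers 0 and keeps 60.
Round 3 (the client proposes): rejecting gives the contractor an expected 0.9 × 60 = 54, so the client offers 54, keeping 6.
Round 2 (the contractor proposes): rejecting gives the client an expected 0.9 × 6 = 5.4, so the contractor offers 5.4, keeping 54.6.
Round 1 (the client proposes): rejecting gives the contractor an expected 0.9 × 54.6 = 49.14; the client offers that and keeps 10.86.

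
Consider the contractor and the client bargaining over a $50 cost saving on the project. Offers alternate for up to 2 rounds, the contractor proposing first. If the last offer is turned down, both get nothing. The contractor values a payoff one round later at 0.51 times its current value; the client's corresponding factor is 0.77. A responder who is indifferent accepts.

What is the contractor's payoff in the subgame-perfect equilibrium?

Work backward from the last round.
Round 2 (the client proposes): rejection yields 0 for the contractor; the client offers 0 and keeps 50.
Round 1 (the contractor proposes): the client can get 50 next round, worth 0.77 × 50 = 38.5 now. The contractor offers 38.5 and keeps 50 − 38.5 = 11.5.

11.5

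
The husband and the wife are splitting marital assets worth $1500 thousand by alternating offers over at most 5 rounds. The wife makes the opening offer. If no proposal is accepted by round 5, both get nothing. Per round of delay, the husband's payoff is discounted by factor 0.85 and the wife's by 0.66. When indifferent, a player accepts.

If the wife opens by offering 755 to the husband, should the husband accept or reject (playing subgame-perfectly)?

Round 5 (the wife proposes): the husband will accept anything ≥ 0, so the wife offers 0 and keeps 1500.
Round 4 (the husband proposes): the wife can get 1500 next round, worth 0.66 × 1500 = 990 now. The husband offers 990 and keeps 1500 − 990 = 510.
Round 3 (the wife proposes): the husband can get 510 next round, worth 0.85 × 510 = 433.5 now, so the wife offers 433.5, keeping 1066.5.
Round 2 (the husband proposes): the wife can get 1066.5 next round, worth 0.66 × 1066.5 = 703.89 now, so the husband offers 703.89, keeping 796.11.
So by rejecting in round 1, the husband gets 796.11 next round, worth 0.85 × 796.11 = 676.6935 now.
Offer 755 ≥ 676.6935, so the husband accepts.

Accept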